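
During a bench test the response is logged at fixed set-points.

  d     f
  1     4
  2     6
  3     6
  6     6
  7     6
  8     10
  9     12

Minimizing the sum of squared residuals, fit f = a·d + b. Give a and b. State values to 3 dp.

a = 0.728, b = 3.398

Setting ∂/∂a … = 0 gives: 244·a + 36·b = 300;  36·a + 7·b = 50.
Δ = 244·7 − 36² = 412.
a = (300·7 − 36·50)/412 = 75/103; b = (244·50 − 36·300)/412 = 350/103.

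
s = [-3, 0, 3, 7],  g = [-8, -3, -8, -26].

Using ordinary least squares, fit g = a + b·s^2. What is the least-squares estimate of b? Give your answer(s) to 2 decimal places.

The normal system AᵀA·[a, b]ᵀ = Aᵀg is [[4, 67]; [67, 2563]]·[a, b]ᵀ = [-45, -1418]ᵀ.
Determinant 4·2563 − 67² = 5763.
a = ((-45)·2563 − 67·(-1418))/5763 = -20329/5763; b = (4·(-1418) − 67·(-45))/5763 = -2657/5763.

b = -0.46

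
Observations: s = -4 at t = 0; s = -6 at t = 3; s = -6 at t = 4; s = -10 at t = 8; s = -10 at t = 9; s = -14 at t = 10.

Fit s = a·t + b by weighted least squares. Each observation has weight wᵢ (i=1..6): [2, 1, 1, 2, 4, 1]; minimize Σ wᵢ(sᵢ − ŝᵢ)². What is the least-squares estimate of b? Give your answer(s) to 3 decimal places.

From the data, Σwᵢ·t·t = 577, Σwᵢ·t = 69, Σwᵢ·1 = 11.
And Σwᵢ·t·s = -702, Σwᵢ·s = -94.
AᵀWA·[a, b]ᵀ = AᵀWs becomes [[577, 69]; [69, 11]]·[a, b]ᵀ = [-702, -94]ᵀ.
Δ = 577·11 − 69² = 1586.
a = ((-702)·11 − 69·(-94))/1586 = -618/793; b = (577·(-94) − 69·(-702))/1586 = -2900/793.

b = -3.657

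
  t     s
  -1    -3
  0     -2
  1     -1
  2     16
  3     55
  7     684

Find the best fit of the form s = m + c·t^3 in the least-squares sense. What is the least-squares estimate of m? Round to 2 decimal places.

The normal equations are: 6·m + 378·c = 749;  378·m + 118444·c = 236227.
(Σ1 = 6, Σt^3 = 378, Σt^3·t^3 = 118444, Σs = 749, Σt^3·s = 236227.)
Eliminating c: 118444·(row 1) − 378·(row 2) gives 567780·m = 118444·749 − 378·236227 = -579250, so m = -57925/56778.
Then c = (236227 − 378·(-57925/56778))/118444 = 18904/9463.

m = -1.02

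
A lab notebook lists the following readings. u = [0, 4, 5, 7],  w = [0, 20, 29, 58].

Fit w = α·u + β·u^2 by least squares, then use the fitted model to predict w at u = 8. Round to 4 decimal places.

Normal-equation sums: Σu·u = 90, Σu·u^2 = 532, Σu^2·u^2 = 3282.
For Aᵀw: Σu·w = 631, Σu^2·w = 3887.
Eliminating β: 3282·(row 1) − 532·(row 2) gives 12356·α = 3282·631 − 532·3887 = 3058, so α = 1529/6178.
Then β = (3887 − 532·(1529/6178))/3282 = 7069/6178.
At u = 8: ŵ = (1529/6178)·(8) + (7069/6178)·(64) = 232324/3089.

ŵ = 75.2101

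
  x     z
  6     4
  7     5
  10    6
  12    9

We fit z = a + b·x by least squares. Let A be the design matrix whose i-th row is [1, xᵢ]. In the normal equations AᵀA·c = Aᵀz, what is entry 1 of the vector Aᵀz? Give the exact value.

24

Entry 1 ↔ basis 1, so (Aᵀz)_{1} = Σᵢ zᵢ = (1)·(4) + (1)·(5) + (1)·(6) + (1)·(9) = 24.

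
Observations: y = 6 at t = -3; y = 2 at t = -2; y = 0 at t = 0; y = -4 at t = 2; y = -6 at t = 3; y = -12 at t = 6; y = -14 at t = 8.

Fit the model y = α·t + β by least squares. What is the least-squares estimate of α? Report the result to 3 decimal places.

α = -1.796

XᵀX·[α, β]ᵀ = Xᵀy reads: 126·α + 14·β = -232;  14·α + 7·β = -28.
Eliminating β: 7·(row 1) − 14·(row 2) gives 686·α = 7·(-232) − 14·(-28) = -1232, so α = -88/49.
Then β = ((-28) − 14·(-88/49))/7 = -20/49.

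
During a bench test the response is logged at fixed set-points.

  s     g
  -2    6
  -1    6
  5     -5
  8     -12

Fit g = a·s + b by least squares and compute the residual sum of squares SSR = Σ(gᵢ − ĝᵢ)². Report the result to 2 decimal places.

Normal-equation sums: Σs·s = 94, Σs = 10, Σ1 = 4.
For Aᵀg: Σs·g = -139, Σg = -5.
So AᵀA·[a, b]ᵀ = Aᵀg: [[94, 10]; [10, 4]]·[a, b]ᵀ = [-139, -5]ᵀ.
Determinant 94·4 − 10² = 276.
a = ((-139)·4 − 10·(-5))/276 = -11/6; b = (94·(-5) − 10·(-139))/276 = 10/3.
Residuals: -1, 5/6, 5/6, -2/3; SSR = 17/6.

SSR = 2.83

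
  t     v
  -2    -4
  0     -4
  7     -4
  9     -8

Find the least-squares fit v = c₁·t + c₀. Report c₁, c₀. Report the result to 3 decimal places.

From the data, Σt·t = 134, Σt = 14, Σ1 = 4.
For Mᵀv: Σt·v = -92, Σv = -20.
So MᵀM·[c₁, c₀]ᵀ = Mᵀv: [[134, 14]; [14, 4]]·[c₁, c₀]ᵀ = [-92, -20]ᵀ.
Determinant 134·4 − 14² = 340.
c₁ = ((-92)·4 − 14·(-20))/340 = -22/85; c₀ = (134·(-20) − 14·(-92))/340 = -348/85.

c₁ = -0.259, c₀ = -4.094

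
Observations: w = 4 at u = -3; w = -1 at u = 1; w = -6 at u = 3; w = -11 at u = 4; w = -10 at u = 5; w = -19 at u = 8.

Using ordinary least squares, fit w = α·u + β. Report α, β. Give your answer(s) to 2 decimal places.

Entries of AᵀA: Σu·u = 124, Σu = 18, Σ1 = 6.
Moment sums: Σu·w = -277, Σw = -43.
Normal equations: [[124, 18]; [18, 6]]·[α, β]ᵀ = [-277, -43]ᵀ.
Eliminating β: 6·(row 1) − 18·(row 2) gives 420·α = 6·(-277) − 18·(-43) = -888, so α = -74/35.
Then β = ((-43) − 18·(-74/35))/6 = -173/210.

α = -2.11, β = -0.82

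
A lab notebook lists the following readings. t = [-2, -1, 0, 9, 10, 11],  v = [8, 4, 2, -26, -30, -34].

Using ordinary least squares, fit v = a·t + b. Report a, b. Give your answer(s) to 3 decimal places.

a = -3.159, b = 1.549

Normal-equation sums: Σt·t = 307, Σt = 27, Σ1 = 6.
Moment sums: Σt·v = -928, Σv = -76.
det = 307·6 − 27² = 1113.
a = ((-928)·6 − 27·(-76))/1113 = -1172/371; b = (307·(-76) − 27·(-928))/1113 = 1724/1113.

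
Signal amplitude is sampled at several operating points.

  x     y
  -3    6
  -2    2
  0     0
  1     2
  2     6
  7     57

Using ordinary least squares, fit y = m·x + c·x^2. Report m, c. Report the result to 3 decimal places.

With design matrix A, AᵀA = [[67, 317]; [317, 2515]] and Aᵀy = [391, 2881]ᵀ.
Determinant 67·2515 − 317² = 68016.
m = (391·2515 − 317·2881)/68016 = 8761/8502; c = (67·2881 − 317·391)/68016 = 8635/8502.

m = 1.030, c = 1.016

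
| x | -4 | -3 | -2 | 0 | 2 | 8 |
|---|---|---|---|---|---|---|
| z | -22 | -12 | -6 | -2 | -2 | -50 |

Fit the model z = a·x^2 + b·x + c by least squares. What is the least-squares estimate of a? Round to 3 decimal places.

a = -0.928

The normal equations are: 4465·a + 421·b + 97·c = -3692;  421·a + 97·b + 1·c = -268;  97·a + 1·b + 6·c = -94.
Solving the 3×3 system (Gaussian elimination) gives a = -11593/12495, b = 15907/12495, c = -3662/4165.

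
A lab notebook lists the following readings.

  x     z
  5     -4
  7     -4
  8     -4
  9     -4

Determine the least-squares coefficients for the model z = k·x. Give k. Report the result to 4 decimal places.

k = -0.5297

The normal system AᵀA·[k]ᵀ = Aᵀz is [[219]]·[k]ᵀ = [-116]ᵀ.
Hence k = -116 / 219 ≈ -0.52968.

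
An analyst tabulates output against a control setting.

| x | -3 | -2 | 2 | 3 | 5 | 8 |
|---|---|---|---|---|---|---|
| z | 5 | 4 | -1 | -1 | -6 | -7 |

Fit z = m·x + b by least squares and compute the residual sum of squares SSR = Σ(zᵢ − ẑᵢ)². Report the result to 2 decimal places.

SSR = 4.52

Entries of MᵀM: Σx·x = 115, Σx = 13, Σ1 = 6.
For Mᵀz: Σx·z = -114, Σz = -6.
det = 115·6 − 13² = 521.
m = ((-114)·6 − 13·(-6))/521 = -606/521; b = (115·(-6) − 13·(-114))/521 = 792/521.
Residuals: -5/521, 80/521, -101/521, 505/521, -888/521, 409/521; SSR = 2356/521.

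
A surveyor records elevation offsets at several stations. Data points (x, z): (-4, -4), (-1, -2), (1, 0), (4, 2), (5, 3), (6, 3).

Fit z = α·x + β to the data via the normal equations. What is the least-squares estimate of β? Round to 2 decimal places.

β = -1.02

The normal equations are: 95·α + 11·β = 59;  11·α + 6·β = 2.
Eliminating β: 6·(row 1) − 11·(row 2) gives 449·α = 6·59 − 11·2 = 332, so α = 332/449.
Then β = (2 − 11·(332/449))/6 = -459/449.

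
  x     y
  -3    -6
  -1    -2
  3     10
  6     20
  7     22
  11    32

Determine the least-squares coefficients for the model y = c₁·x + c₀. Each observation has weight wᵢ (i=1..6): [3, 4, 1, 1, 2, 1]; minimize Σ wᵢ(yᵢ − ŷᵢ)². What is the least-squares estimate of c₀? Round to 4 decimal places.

From the data, Σwᵢ·x·x = 295, Σwᵢ·x = 21, Σwᵢ·1 = 12.
And Σwᵢ·x·y = 872, Σwᵢ·y = 80.
So AᵀWA·[c₁, c₀]ᵀ = AᵀWy: [[295, 21]; [21, 12]]·[c₁, c₀]ᵀ = [872, 80]ᵀ.
det = 295·12 − 21² = 3099.
c₁ = (872·12 − 21·80)/3099 = 2928/1033; c₀ = (295·80 − 21·872)/3099 = 5288/3099.

c₀ = 1.7064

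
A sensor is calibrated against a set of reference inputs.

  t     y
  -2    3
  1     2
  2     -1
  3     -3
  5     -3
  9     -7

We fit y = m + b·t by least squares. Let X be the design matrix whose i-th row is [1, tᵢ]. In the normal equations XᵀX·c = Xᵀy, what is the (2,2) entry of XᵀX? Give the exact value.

124

Row 2 ↔ basis t, column 2 ↔ basis t, so (XᵀX)_{2,2} = Σᵢ (t)·(t) = (-2)·(-2) + (1)·(1) + (2)·(2) + (3)·(3) + (5)·(5) + (9)·(9) = 124.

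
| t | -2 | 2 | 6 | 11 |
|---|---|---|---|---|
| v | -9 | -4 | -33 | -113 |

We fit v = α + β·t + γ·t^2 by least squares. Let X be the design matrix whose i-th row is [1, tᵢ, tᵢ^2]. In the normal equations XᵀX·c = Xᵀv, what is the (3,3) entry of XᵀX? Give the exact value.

Row 3 ↔ basis t^2, column 3 ↔ basis t^2, so (XᵀX)_{3,3} = Σᵢ (t^2)·(t^2) = (4)·(4) + (4)·(4) + (36)·(36) + (121)·(121) = 15969.

15969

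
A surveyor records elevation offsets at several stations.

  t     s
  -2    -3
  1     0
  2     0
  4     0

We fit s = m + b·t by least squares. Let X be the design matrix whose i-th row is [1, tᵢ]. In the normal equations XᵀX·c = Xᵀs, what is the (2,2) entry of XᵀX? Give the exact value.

25

Row 2 ↔ basis t, column 2 ↔ basis t, so (XᵀX)_{2,2} = Σᵢ (t)·(t) = (-2)·(-2) + (1)·(1) + (2)·(2) + (4)·(4) = 25.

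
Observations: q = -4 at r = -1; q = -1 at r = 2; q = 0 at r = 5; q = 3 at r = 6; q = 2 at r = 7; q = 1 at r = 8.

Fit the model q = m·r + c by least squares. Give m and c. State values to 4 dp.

m = 0.6522, c = -2.7681

Sums needed: Σr·r = 179, Σr = 27, Σ1 = 6.
Right-hand side: Σr·q = 42, Σq = 1.
XᵀX·[m, c]ᵀ = Xᵀq becomes [[179, 27]; [27, 6]]·[m, c]ᵀ = [42, 1]ᵀ.
Δ = 179·6 − 27² = 345.
m = (42·6 − 27·1)/345 = 15/23; c = (179·1 − 27·42)/345 = -191/69.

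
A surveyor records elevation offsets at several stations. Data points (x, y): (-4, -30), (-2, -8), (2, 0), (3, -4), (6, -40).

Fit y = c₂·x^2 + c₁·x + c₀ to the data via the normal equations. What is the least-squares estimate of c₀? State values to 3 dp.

From the data, Σx^2·x^2 = 1665, Σx^2·x = 179, Σx^2 = 69, Σx·x = 69, Σx = 5, Σ1 = 5.
Moment sums: Σx^2·y = -1988, Σx·y = -116, Σy = -82.
So MᵀM·[c₂, c₁, c₀]ᵀ = Mᵀy: [[1665, 179, 69]; [179, 69, 5]; [69, 5, 5]]·[c₂, c₁, c₀]ᵀ = [-1988, -116, -82]ᵀ.
Inverting the 3×3 Gram matrix, [c₂, c₁, c₀]ᵀ = [-63837/41899, 7951/3809, 106346/41899]ᵀ.

c₀ = 2.538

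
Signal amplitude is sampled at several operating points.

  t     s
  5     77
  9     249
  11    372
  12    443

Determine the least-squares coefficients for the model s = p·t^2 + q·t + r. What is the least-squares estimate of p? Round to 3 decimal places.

p = 3.097

Compute the Gram sums: Σt^2·t^2 = 42563, Σt^2·t = 3913, Σt^2 = 371, Σt·t = 371, Σt = 37, Σ1 = 4.
And Σt^2·s = 130898, Σt·s = 12034, Σs = 1141.
Normal equations: [[42563, 3913, 371]; [3913, 371, 37]; [371, 37, 4]]·[p, q, r]ᵀ = [130898, 12034, 1141]ᵀ.
Row-reducing yields p = 96/31, q = -57/155, r = 221/155.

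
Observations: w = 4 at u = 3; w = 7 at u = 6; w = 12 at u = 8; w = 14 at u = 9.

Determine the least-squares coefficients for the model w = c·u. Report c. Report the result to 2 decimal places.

c = 1.45

The normal system MᵀM·[c]ᵀ = Mᵀw is [[190]]·[c]ᵀ = [276]ᵀ.
Hence c = 276 / 190 ≈ 1.45263.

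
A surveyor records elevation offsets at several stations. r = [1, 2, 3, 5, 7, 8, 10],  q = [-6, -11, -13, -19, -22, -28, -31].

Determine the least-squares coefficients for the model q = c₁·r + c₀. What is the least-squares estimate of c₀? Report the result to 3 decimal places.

c₀ = -4.615

The normal equations are: 252·c₁ + 36·c₀ = -850;  36·c₁ + 7·c₀ = -130.
Eliminating c₀: 7·(row 1) − 36·(row 2) gives 468·c₁ = 7·(-850) − 36·(-130) = -1270, so c₁ = -635/234.
Then c₀ = ((-130) − 36·(-635/234))/7 = -60/13.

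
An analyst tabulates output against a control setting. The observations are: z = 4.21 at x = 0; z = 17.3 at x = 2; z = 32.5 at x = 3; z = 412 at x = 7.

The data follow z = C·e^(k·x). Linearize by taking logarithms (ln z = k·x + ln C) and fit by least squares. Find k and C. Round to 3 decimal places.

k = 0.651, C = 4.460

Taking logs, ln z = k·x + ln C, so regress ln z on x.
Σx = 12.0000, Σ(x)² = 62.0000, Σln z = 13.7904, Σx·ln z = 58.2923.
Normal system: [[62.0000, 12.0000]; [12.0000, 4]]·[k, ln C]ᵀ = [58.2923, 13.7904]ᵀ.
Slope k = (n·Σx·ln z − Σx·Σln z)/(n·Σ(x)² − (Σx)²) = (4·58.2923 − 12.0000·13.7904)/104.0000 = 0.65081; ln C = (Σln z − k·Σx)/n = 1.49519, so C = exp(1.49519) = 4.46016.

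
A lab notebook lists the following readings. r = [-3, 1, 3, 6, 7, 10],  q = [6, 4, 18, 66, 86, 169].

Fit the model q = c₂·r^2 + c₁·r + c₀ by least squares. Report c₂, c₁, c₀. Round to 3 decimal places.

Compute the Gram sums: Σr^2·r^2 = 13860, Σr^2·r = 1560, Σr^2 = 204, Σr·r = 204, Σr = 24, Σ1 = 6.
Right-hand side: Σr^2·q = 23710, Σr·q = 2728, Σq = 349.
Normal equations: [[13860, 1560, 204]; [1560, 204, 24]; [204, 24, 6]]·[c₂, c₁, c₀]ᵀ = [23710, 2728, 349]ᵀ.
Inverting the 3×3 Gram matrix, [c₂, c₁, c₀]ᵀ = [2001/1349, 2853/1349, -5875/8094]ᵀ.

c₂ = 1.483, c₁ = 2.115, c₀ = -0.726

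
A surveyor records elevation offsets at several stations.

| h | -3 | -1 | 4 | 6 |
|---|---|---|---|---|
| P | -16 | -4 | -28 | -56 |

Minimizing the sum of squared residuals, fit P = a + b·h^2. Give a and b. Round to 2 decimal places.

a = -2.97, b = -1.49

Sums needed: Σ1 = 4, Σh^2 = 62, Σh^2·h^2 = 1634.
Right-hand side: ΣP = -104, Σh^2·P = -2612.
Normal equations: [[4, 62]; [62, 1634]]·[a, b]ᵀ = [-104, -2612]ᵀ.
Eliminating b: 1634·(row 1) − 62·(row 2) gives 2692·a = 1634·(-104) − 62·(-2612) = -7992, so a = -1998/673.
Then b = ((-2612) − 62·(-1998/673))/1634 = -1000/673.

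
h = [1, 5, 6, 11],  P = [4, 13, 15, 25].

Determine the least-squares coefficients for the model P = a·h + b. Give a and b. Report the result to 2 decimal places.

The normal equations are: 183·a + 23·b = 434;  23·a + 4·b = 57.
(Σh·h = 183, Σh = 23, Σ1 = 4, Σh·P = 434, ΣP = 57.)
Eliminating b: 4·(row 1) − 23·(row 2) gives 203·a = 4·434 − 23·57 = 425, so a = 425/203.
Then b = (57 − 23·(425/203))/4 = 449/203.

a = 2.09, b = 2.21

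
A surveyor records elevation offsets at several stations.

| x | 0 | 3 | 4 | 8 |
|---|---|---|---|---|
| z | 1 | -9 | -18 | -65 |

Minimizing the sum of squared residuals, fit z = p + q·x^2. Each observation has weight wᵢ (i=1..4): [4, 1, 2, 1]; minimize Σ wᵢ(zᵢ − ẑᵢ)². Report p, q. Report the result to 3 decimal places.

p = 0.330, q = -1.035

Forming MᵀWM = [[8, 105]; [105, 4689]] and MᵀWz = [-106, -4817]ᵀ gives MᵀWM·[p, q]ᵀ = MᵀWz.
Δ = 8·4689 − 105² = 26487.
p = ((-106)·4689 − 105·(-4817))/26487 = 2917/8829; q = (8·(-4817) − 105·(-106))/26487 = -27406/26487.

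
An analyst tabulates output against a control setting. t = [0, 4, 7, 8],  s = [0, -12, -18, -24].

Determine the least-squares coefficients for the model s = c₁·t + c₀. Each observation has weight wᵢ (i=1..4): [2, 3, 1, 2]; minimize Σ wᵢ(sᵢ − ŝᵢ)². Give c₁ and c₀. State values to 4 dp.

Compute the Gram sums: Σwᵢ·t·t = 225, Σwᵢ·t = 35, Σwᵢ·1 = 8.
Moment sums: Σwᵢ·t·s = -654, Σwᵢ·s = -102.
AᵀWA·[c₁, c₀]ᵀ = AᵀWs becomes [[225, 35]; [35, 8]]·[c₁, c₀]ᵀ = [-654, -102]ᵀ.
Δ = 225·8 − 35² = 575.
c₁ = ((-654)·8 − 35·(-102))/575 = -1662/575; c₀ = (225·(-102) − 35·(-654))/575 = -12/115.

c₁ = -2.8904, c₀ = -0.1043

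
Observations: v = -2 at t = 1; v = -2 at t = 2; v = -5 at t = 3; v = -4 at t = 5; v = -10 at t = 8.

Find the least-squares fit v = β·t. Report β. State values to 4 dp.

The normal equations are: 103·β = -121.
(Σt·t = 103, Σt·v = -121.)
β = (-121)/103 = -1.17476.

β = -1.1748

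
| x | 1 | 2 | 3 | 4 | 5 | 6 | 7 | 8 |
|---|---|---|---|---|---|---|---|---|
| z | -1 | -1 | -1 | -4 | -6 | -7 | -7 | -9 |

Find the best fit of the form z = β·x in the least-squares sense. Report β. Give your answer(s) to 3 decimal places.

β = -1.054

Sums needed: Σx·x = 204.
And Σx·z = -215.
So MᵀM·[β]ᵀ = Mᵀz: [[204]]·[β]ᵀ = [-215]ᵀ.
Hence β = -215 / 204 ≈ -1.05392.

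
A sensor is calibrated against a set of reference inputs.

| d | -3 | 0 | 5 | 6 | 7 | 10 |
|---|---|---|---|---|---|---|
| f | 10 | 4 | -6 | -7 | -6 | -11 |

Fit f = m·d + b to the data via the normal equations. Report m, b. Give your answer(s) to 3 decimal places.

Setting ∂/∂m … = 0 gives: 219·m + 25·b = -254;  25·m + 6·b = -16.
det = 219·6 − 25² = 689.
m = ((-254)·6 − 25·(-16))/689 = -1124/689; b = (219·(-16) − 25·(-254))/689 = 2846/689.

m = -1.631, b = 4.131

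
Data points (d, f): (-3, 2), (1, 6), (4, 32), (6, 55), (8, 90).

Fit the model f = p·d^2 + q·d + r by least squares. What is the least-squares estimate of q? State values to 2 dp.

q = 3.13

XᵀX·[p, q, r]ᵀ = Xᵀf reads: 5730·p + 766·q + 126·r = 8276;  766·p + 126·q + 16·r = 1178;  126·p + 16·q + 5·r = 185.
Solving the 3×3 system (Gaussian elimination) gives p = 36079/37172, q = 116221/37172, r = 47133/18586.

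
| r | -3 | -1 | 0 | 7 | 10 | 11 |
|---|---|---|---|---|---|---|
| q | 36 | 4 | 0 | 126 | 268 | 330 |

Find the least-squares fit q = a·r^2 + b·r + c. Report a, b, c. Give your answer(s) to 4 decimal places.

a = 3.0009, b = -3.0183, c = -0.6353

Compute the Gram sums: Σr^2·r^2 = 27124, Σr^2·r = 2646, Σr^2 = 280, Σr·r = 280, Σr = 24, Σ1 = 6.
Right-hand side: Σr^2·q = 73232, Σr·q = 7080, Σq = 764.
Solving the 3×3 system (Gaussian elimination) gives a = 580388/193405, b = -583752/193405, c = -122862/193405.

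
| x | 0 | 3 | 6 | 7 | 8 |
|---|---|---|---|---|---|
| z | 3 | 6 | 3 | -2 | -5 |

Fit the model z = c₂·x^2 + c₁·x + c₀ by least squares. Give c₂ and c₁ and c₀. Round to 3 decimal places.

c₂ = -0.433, c₁ = 2.452, c₀ = 2.904

From the data, Σx^2·x^2 = 7874, Σx^2·x = 1098, Σx^2 = 158, Σx·x = 158, Σx = 24, Σ1 = 5.
And Σx^2·z = -256, Σx·z = -18, Σz = 5.
MᵀM·[c₂, c₁, c₀]ᵀ = Mᵀz becomes [[7874, 1098, 158]; [1098, 158, 24]; [158, 24, 5]]·[c₂, c₁, c₀]ᵀ = [-256, -18, 5]ᵀ.
Row-reducing yields c₂ = -45/104, c₁ = 255/104, c₀ = 151/52.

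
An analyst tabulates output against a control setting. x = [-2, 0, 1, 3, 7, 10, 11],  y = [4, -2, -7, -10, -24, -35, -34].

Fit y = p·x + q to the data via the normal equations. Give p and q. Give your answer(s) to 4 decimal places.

With design matrix A, AᵀA = [[284, 30]; [30, 7]] and Aᵀy = [-937, -108]ᵀ.
Eliminating q: 7·(row 1) − 30·(row 2) gives 1088·p = 7·(-937) − 30·(-108) = -3319, so p = -3319/1088.
Then q = ((-108) − 30·(-3319/1088))/7 = -1281/544.

p = -3.0506, q = -2.3548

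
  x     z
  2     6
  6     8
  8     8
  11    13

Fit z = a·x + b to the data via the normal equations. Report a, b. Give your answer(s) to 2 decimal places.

Sums needed: Σx·x = 225, Σx = 27, Σ1 = 4.
Right-hand side: Σx·z = 267, Σz = 35.
det = 225·4 − 27² = 171.
a = (267·4 − 27·35)/171 = 41/57; b = (225·35 − 27·267)/171 = 74/19.

a = 0.72, b = 3.89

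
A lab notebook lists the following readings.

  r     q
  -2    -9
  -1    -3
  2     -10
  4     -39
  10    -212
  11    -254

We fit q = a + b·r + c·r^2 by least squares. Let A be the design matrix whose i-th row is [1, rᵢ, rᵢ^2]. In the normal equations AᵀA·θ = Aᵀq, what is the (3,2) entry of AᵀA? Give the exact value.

Row 3 ↔ basis r^2, column 2 ↔ basis r, so (AᵀA)_{3,2} = Σᵢ (r^2)·(r) = (4)·(-2) + (1)·(-1) + (4)·(2) + (16)·(4) + (100)·(10) + (121)·(11) = 2394.

2394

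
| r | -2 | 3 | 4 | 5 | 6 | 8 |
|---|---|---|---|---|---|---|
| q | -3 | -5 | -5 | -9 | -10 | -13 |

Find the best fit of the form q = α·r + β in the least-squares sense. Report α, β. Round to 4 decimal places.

Compute the Gram sums: Σr·r = 154, Σr = 24, Σ1 = 6.
Right-hand side: Σr·q = -238, Σq = -45.
Normal equations: [[154, 24]; [24, 6]]·[α, β]ᵀ = [-238, -45]ᵀ.
Determinant 154·6 − 24² = 348.
α = ((-238)·6 − 24·(-45))/348 = -1; β = (154·(-45) − 24·(-238))/348 = -7/2.

α = -1.0000, β = -3.5000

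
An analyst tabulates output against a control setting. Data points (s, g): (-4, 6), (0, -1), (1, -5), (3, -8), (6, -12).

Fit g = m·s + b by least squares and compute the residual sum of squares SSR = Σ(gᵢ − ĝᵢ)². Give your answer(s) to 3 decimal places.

Normal-equation sums: Σs·s = 62, Σs = 6, Σ1 = 5.
And Σs·g = -125, Σg = -20.
AᵀA·[m, b]ᵀ = Aᵀg becomes [[62, 6]; [6, 5]]·[m, b]ᵀ = [-125, -20]ᵀ.
Eliminating b: 5·(row 1) − 6·(row 2) gives 274·m = 5·(-125) − 6·(-20) = -505, so m = -505/274.
Then b = ((-20) − 6·(-505/274))/5 = -245/137.
Residuals: 57/137, 108/137, -375/274, -187/274, 116/137; SSR = 1055/274.

SSR = 3.850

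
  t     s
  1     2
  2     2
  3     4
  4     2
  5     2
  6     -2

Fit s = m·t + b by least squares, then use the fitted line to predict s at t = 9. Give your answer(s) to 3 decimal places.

ŝ = -1.790

Sums needed: Σt·t = 91, Σt = 21, Σ1 = 6.
Moment sums: Σt·s = 24, Σs = 10.
Eliminating b: 6·(row 1) − 21·(row 2) gives 105·m = 6·24 − 21·10 = -66, so m = -22/35.
Then b = (10 − 21·(-22/35))/6 = 58/15.
At t = 9: ŝ = (-22/35)·(9) + (58/15)·(1) = -188/105.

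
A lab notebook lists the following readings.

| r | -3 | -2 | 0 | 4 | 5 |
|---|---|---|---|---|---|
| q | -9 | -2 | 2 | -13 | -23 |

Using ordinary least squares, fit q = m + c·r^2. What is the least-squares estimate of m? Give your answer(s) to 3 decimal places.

The normal equations are: 5·m + 54·c = -45;  54·m + 978·c = -872.
Eliminating c: 978·(row 1) − 54·(row 2) gives 1974·m = 978·(-45) − 54·(-872) = 3078, so m = 513/329.
Then c = ((-872) − 54·(513/329))/978 = -965/987.

m = 1.559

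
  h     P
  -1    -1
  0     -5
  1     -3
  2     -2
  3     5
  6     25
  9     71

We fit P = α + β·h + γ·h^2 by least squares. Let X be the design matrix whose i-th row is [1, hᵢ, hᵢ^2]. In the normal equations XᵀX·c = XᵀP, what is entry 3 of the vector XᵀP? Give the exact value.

Entry 3 ↔ basis h^2, so (XᵀP)_{3} = Σᵢ (h^2)·Pᵢ = (1)·(-1) + (0)·(-5) + (1)·(-3) + (4)·(-2) + (9)·(5) + (36)·(25) + (81)·(71) = 6684.

6684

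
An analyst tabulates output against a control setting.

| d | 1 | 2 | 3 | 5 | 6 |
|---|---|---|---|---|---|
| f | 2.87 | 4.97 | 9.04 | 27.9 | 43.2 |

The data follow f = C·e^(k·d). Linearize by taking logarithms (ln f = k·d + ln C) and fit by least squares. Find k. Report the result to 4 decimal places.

k = 0.5501

Linearized form: ln f = k·d + ln C. From the 5 transformed points,
Sums: Σd = 17.0000, Σ(d)² = 75.0000, Σln f = 11.9539, Σd·ln f = 50.1043.
Normal system: [[75.0000, 17.0000]; [17.0000, 5]]·[k, ln C]ᵀ = [50.1043, 11.9539]ᵀ.
Solving (det = 86.0000): k = 0.55007, ln C = 0.52054.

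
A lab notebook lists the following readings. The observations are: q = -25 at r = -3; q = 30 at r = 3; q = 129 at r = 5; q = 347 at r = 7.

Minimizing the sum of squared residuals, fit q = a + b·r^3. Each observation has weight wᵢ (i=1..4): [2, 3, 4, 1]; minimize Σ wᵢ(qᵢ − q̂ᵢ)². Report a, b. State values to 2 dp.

a = 2.79, b = 1.01

Normal-equation sums: Σwᵢ·1 = 10, Σwᵢ·r^3 = 870, Σwᵢ·r^3·r^3 = 183794.
Right-hand side: Σwᵢ·q = 903, Σwᵢ·r^3·q = 187301.
AᵀWA·[a, b]ᵀ = AᵀWq becomes [[10, 870]; [870, 183794]]·[a, b]ᵀ = [903, 187301]ᵀ.
det = 10·183794 − 870² = 1081040.
a = (903·183794 − 870·187301)/1081040 = 188382/67565; b = (10·187301 − 870·903)/1081040 = 27185/27026.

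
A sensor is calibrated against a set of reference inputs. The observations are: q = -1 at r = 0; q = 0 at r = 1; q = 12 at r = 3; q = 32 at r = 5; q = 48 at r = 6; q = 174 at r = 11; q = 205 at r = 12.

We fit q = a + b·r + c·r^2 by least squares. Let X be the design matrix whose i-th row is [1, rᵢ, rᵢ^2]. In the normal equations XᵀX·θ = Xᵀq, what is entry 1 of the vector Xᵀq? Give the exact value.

Entry 1 ↔ basis 1, so (Xᵀq)_{1} = Σᵢ qᵢ = (1)·(-1) + (1)·(0) + (1)·(12) + (1)·(32) + (1)·(48) + (1)·(174) + (1)·(205) = 470.

470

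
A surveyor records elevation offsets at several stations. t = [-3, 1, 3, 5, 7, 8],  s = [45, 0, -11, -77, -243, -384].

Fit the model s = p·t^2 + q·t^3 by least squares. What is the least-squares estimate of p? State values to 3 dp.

p = 1.925

Sums needed: Σt^2·t^2 = 7285, Σt^2·t^3 = 52701, Σt^3·t^3 = 396877.
Moment sums: Σt^2·s = -38102, Σt^3·s = -291094.
det = 7285·396877 − 52701² = 113853544.
p = ((-38102)·396877 − 52701·(-291094))/113853544 = 27392180/14231693; q = (7285·(-291094) − 52701·(-38102))/113853544 = -14075786/14231693.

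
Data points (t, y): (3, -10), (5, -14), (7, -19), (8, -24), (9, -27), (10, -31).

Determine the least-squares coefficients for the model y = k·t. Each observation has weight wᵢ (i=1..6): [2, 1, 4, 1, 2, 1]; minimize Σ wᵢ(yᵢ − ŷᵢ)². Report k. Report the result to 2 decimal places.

k = -2.92

Normal-equation sums: Σwᵢ·t·t = 565.
For XᵀWy: Σwᵢ·t·y = -1650.
So XᵀWX·[k]ᵀ = XᵀWy: [[565]]·[k]ᵀ = [-1650]ᵀ.
k = (-1650)/565 = -2.92035.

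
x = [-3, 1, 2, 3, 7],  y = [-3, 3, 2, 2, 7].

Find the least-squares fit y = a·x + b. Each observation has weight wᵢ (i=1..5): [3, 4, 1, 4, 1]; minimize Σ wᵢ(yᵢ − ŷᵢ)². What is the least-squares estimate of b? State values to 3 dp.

b = 0.417

AᵀWA·[a, b]ᵀ = AᵀWy reads: 120·a + 16·b = 116;  16·a + 13·b = 20.
(Σwᵢ·x·x = 120, Σwᵢ·x = 16, Σwᵢ·1 = 13, Σwᵢ·x·y = 116, Σwᵢ·y = 20.)
Eliminating b: 13·(row 1) − 16·(row 2) gives 1304·a = 13·116 − 16·20 = 1188, so a = 297/326.
Then b = (20 − 16·(297/326))/13 = 68/163.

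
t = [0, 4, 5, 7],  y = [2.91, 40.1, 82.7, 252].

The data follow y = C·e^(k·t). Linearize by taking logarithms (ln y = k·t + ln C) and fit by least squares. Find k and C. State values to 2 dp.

k = 0.64, C = 3.01

Taking logs, ln y = k·t + ln C, so regress ln y on t.
AᵀA = [[90.0000, 16.0000]; [16.0000, 4]], rhs = [75.5476, 14.7042]ᵀ  (here Σt = 16.0000, Σ(t)² = 90.0000, Σln y = 14.7042, Σt·ln y = 75.5476).
Slope k = (n·Σt·ln y − Σt·Σln y)/(n·Σ(t)² − (Σt)²) = (4·75.5476 − 16.0000·14.7042)/104.0000 = 0.64350; ln C = (Σln y − k·Σt)/n = 1.10206, so C = exp(1.10206) = 3.01036.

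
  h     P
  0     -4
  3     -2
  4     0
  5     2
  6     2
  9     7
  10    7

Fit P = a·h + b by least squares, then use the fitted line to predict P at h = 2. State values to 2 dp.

P̂ = -2.22

From the data, Σh·h = 267, Σh = 37, Σ1 = 7.
For XᵀP: Σh·P = 149, ΣP = 12.
XᵀX·[a, b]ᵀ = XᵀP becomes [[267, 37]; [37, 7]]·[a, b]ᵀ = [149, 12]ᵀ.
Δ = 267·7 − 37² = 500.
a = (149·7 − 37·12)/500 = 599/500; b = (267·12 − 37·149)/500 = -2309/500.
At h = 2: P̂ = (599/500)·(2) + (-2309/500)·(1) = -1111/500.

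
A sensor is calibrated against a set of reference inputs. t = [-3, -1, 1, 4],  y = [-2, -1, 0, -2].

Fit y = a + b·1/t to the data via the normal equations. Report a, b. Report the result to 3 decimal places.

a = -1.240, b = 0.489

The normal equations are: 4·a + (-1/12)·b = -5;  (-1/12)·a + (313/144)·b = 7/6.
(Σ1 = 4, Σ1/t = -1/12, Σ1/t·1/t = 313/144, Σy = -5, Σ1/t·y = 7/6.)
det = 4·(313/144) − (-1/12)² = 139/16.
a = ((-5)·(313/144) − (-1/12)·(7/6))/(139/16) = -517/417; b = (4·(7/6) − (-1/12)·(-5))/(139/16) = 68/139.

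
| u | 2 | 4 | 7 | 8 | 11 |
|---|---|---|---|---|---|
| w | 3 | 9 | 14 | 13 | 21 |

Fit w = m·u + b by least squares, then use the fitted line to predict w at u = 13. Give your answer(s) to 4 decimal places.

ŵ = 24.2073

Normal-equation sums: Σu·u = 254, Σu = 32, Σ1 = 5.
Moment sums: Σu·w = 475, Σw = 60.
AᵀA·[m, b]ᵀ = Aᵀw becomes [[254, 32]; [32, 5]]·[m, b]ᵀ = [475, 60]ᵀ.
Determinant 254·5 − 32² = 246.
m = (475·5 − 32·60)/246 = 455/246; b = (254·60 − 32·475)/246 = 20/123.
At u = 13: ŵ = (455/246)·(13) + (20/123)·(1) = 1985/82.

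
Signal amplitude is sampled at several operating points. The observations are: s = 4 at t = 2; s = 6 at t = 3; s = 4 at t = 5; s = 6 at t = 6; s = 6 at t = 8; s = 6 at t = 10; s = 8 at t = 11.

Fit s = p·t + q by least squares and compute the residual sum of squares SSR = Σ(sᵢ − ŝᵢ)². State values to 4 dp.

SSR = 5.1885

From the data, Σt·t = 359, Σt = 45, Σ1 = 7.
Moment sums: Σt·s = 278, Σs = 40.
Normal equations: [[359, 45]; [45, 7]]·[p, q]ᵀ = [278, 40]ᵀ.
Determinant 359·7 − 45² = 488.
p = (278·7 − 45·40)/488 = 73/244; q = (359·40 − 45·278)/488 = 925/244.
Residuals: -95/244, 80/61, -157/122, 101/244, -45/244, -191/244, 56/61; SSR = 633/122.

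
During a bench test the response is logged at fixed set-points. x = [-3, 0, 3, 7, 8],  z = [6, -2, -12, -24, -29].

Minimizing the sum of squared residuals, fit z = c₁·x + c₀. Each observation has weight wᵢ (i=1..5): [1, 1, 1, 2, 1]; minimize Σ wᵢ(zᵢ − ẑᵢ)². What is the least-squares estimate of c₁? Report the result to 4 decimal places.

Compute the Gram sums: Σwᵢ·x·x = 180, Σwᵢ·x = 22, Σwᵢ·1 = 6.
For MᵀWz: Σwᵢ·x·z = -622, Σwᵢ·z = -85.
MᵀWM·[c₁, c₀]ᵀ = MᵀWz becomes [[180, 22]; [22, 6]]·[c₁, c₀]ᵀ = [-622, -85]ᵀ.
det = 180·6 − 22² = 596.
c₁ = ((-622)·6 − 22·(-85))/596 = -931/298; c₀ = (180·(-85) − 22·(-622))/596 = -404/149.

c₁ = -3.1242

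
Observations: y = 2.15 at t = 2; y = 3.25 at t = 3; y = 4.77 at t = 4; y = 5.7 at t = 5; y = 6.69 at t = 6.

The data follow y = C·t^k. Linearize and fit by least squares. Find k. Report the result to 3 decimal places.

With ln yᵢ as the transformed response and ln tᵢ as the regressor:
AᵀA = [[9.4099, 6.5793]; [6.5793, 5]], rhs = [10.1980, 7.1475]ᵀ  (here Σln t = 6.5793, Σ(ln t)² = 9.4099, Σln y = 7.1475, Σln t·ln y = 10.1980).
Slope k = (n·Σln t·ln y − Σln t·Σln y)/(n·Σ(ln t)² − (Σln t)²) = (5·10.1980 − 6.5793·7.1475)/3.7630 = 1.05348; ln C = (Σln y − k·Σln t)/n = 0.04328.

k = 1.053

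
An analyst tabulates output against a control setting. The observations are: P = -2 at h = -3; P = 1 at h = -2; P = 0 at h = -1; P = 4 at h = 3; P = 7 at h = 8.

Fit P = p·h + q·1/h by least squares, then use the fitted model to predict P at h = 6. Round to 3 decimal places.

The normal system XᵀX·[p, q]ᵀ = XᵀP is [[87, 5]; [5, 857/576]]·[p, q]ᵀ = [72, 19/8]ᵀ.
det = 87·(857/576) − 5² = 20053/192.
p = (72·(857/576) − 5·(19/8))/(20053/192) = 18288/20053; q = (87·(19/8) − 5·72)/(20053/192) = -29448/20053.
At h = 6: P̂ = (18288/20053)·(6) + (-29448/20053)·(1/6) = 104820/20053.

P̂ = 5.227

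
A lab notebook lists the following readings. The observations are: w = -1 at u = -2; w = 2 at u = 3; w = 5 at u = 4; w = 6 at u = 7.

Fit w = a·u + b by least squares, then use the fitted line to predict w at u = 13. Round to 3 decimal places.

ŵ = 11.095

Forming AᵀA = [[78, 12]; [12, 4]] and Aᵀw = [70, 12]ᵀ gives AᵀA·[a, b]ᵀ = Aᵀw.
Determinant 78·4 − 12² = 168.
a = (70·4 − 12·12)/168 = 17/21; b = (78·12 − 12·70)/168 = 4/7.
At u = 13: ŵ = (17/21)·(13) + (4/7)·(1) = 233/21.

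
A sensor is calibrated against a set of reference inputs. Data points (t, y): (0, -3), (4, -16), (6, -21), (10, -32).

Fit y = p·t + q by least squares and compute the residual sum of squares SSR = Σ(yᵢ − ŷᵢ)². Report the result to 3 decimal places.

The normal system MᵀM·[p, q]ᵀ = Mᵀy is [[152, 20]; [20, 4]]·[p, q]ᵀ = [-510, -72]ᵀ.
det = 152·4 − 20² = 208.
p = ((-510)·4 − 20·(-72))/208 = -75/26; q = (152·(-72) − 20·(-510))/208 = -93/26.
Residuals: 15/26, -23/26, -3/26, 11/26; SSR = 17/13.

SSR = 1.308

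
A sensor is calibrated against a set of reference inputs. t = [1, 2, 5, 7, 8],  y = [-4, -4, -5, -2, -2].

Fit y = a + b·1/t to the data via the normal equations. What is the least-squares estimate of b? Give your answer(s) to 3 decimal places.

Normal-equation sums: Σ1 = 5, Σ1/t = 551/280, Σ1/t·1/t = 103961/78400.
Moment sums: Σy = -17, Σ1/t·y = -211/28.
Δ = 5·(103961/78400) − (551/280)² = 54051/19600.
a = ((-17)·(103961/78400) − (551/280)·(-211/28))/(54051/19600) = -604727/216204; b = (5·(-211/28) − (551/280)·(-17))/(54051/19600) = -82810/54051.

b = -1.532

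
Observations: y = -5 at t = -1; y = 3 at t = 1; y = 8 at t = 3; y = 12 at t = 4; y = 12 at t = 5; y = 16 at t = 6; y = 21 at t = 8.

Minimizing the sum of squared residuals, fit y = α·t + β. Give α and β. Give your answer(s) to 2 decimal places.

Forming XᵀX = [[152, 26]; [26, 7]] and Xᵀy = [404, 67]ᵀ gives XᵀX·[α, β]ᵀ = Xᵀy.
Determinant 152·7 − 26² = 388.
α = (404·7 − 26·67)/388 = 543/194; β = (152·67 − 26·404)/388 = -80/97.

α = 2.80, β = -0.82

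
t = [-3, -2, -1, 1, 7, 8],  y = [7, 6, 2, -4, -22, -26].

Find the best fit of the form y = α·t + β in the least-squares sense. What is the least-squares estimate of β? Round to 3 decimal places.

XᵀX·[α, β]ᵀ = Xᵀy reads: 128·α + 10·β = -401;  10·α + 6·β = -37.
(Σt·t = 128, Σt = 10, Σ1 = 6, Σt·y = -401, Σy = -37.)
Determinant 128·6 − 10² = 668.
α = ((-401)·6 − 10·(-37))/668 = -509/167; β = (128·(-37) − 10·(-401))/668 = -363/334.

β = -1.087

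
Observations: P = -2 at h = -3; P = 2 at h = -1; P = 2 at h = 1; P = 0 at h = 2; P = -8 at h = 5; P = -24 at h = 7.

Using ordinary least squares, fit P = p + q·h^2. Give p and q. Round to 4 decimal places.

Forming MᵀM = [[6, 89]; [89, 3125]] and MᵀP = [-30, -1390]ᵀ gives MᵀM·[p, q]ᵀ = MᵀP.
Eliminating q: 3125·(row 1) − 89·(row 2) gives 10829·p = 3125·(-30) − 89·(-1390) = 29960, so p = 4280/1547.
Then q = ((-1390) − 89·(4280/1547))/3125 = -810/1547.

p = 2.7666, q = -0.5236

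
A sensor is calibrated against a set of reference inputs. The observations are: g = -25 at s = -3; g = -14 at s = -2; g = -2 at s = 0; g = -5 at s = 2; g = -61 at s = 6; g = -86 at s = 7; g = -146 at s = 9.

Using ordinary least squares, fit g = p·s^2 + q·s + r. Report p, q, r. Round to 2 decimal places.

Forming AᵀA = [[10371, 1261, 183]; [1261, 183, 19]; [183, 19, 7]] and Aᵀg = [-18537, -2189, -339]ᵀ gives AᵀA·[p, q, r]ᵀ = Aᵀg.
Solving the 3×3 system (Gaussian elimination) gives p = -105611/52549, q = 534123/262745, r = -369261/262745.

p = -2.01, q = 2.03, r = -1.41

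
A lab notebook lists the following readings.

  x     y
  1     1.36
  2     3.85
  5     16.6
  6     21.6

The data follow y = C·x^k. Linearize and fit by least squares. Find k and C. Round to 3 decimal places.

k = 1.553, C = 1.343

With ln yᵢ as the transformed response and ln xᵢ as the regressor:
XᵀX = [[6.2811, 4.0943]; [4.0943, 4]], rhs = [10.9615, 7.5377]ᵀ  (here Σln x = 4.0943, Σ(ln x)² = 6.2811, Σln y = 7.5377, Σln x·ln y = 10.9615).
Slope k = (n·Σln x·ln y − Σln x·Σln y)/(n·Σ(ln x)² − (Σln x)²) = (4·10.9615 − 4.0943·7.5377)/8.3609 = 1.55297; ln C = (Σln y − k·Σln x)/n = 0.29482, so C = exp(0.29482) = 1.34288.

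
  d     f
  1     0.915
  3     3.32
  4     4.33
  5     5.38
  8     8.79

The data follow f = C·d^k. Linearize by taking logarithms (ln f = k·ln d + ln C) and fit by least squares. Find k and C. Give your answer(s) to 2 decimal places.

Let Y = ln f. Fitting Y = k·ln d + ln C by least squares:
AᵀA = [[10.0431, 6.1738]; [6.1738, 5]], rhs = [10.5781, 6.4330]ᵀ  (here Σln d = 6.1738, Σ(ln d)² = 10.0431, Σln f = 6.4330, Σln d·ln f = 10.5781).
Solving (det = 12.1000): k = 1.08880, ln C = -0.05780, so C = exp(-0.05780) = 0.94384.

k = 1.09, C = 0.94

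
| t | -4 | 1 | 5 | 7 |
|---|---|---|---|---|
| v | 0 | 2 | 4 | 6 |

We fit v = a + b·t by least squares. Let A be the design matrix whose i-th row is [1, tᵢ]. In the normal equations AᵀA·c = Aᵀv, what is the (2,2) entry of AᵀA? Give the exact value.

Row 2 ↔ basis t, column 2 ↔ basis t, so (AᵀA)_{2,2} = Σᵢ (t)·(t) = (-4)·(-4) + (1)·(1) + (5)·(5) + (7)·(7) = 91.

91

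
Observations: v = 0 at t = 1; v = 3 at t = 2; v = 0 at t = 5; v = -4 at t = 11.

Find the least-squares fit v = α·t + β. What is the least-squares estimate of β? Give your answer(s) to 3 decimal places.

MᵀM·[α, β]ᵀ = Mᵀv reads: 151·α + 19·β = -38;  19·α + 4·β = -1.
(Σt·t = 151, Σt = 19, Σ1 = 4, Σt·v = -38, Σv = -1.)
Eliminating β: 4·(row 1) − 19·(row 2) gives 243·α = 4·(-38) − 19·(-1) = -133, so α = -133/243.
Then β = ((-1) − 19·(-133/243))/4 = 571/243.

β = 2.350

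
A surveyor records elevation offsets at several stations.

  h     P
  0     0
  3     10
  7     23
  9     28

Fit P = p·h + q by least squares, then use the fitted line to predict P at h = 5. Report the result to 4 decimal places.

With design matrix M, MᵀM = [[139, 19]; [19, 4]] and MᵀP = [443, 61]ᵀ.
det = 139·4 − 19² = 195.
p = (443·4 − 19·61)/195 = 613/195; q = (139·61 − 19·443)/195 = 62/195.
At h = 5: P̂ = (613/195)·(5) + (62/195)·(1) = 3127/195.

P̂ = 16.0359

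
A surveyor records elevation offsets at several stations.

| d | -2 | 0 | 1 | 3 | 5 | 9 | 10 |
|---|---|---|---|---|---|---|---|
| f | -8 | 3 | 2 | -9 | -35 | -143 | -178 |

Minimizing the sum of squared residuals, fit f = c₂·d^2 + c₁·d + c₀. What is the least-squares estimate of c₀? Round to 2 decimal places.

c₀ = 3.37

Forming MᵀM = [[17284, 1874, 220]; [1874, 220, 26]; [220, 26, 7]] and Mᵀf = [-30369, -3251, -368]ᵀ gives MᵀM·[c₂, c₁, c₀]ᵀ = Mᵀf.
Inverting the 3×3 Gram matrix, [c₂, c₁, c₀]ᵀ = [-42725/21126, 390091/190134, 320273/95067]ᵀ.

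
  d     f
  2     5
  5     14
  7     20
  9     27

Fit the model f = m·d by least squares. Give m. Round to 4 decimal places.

Setting ∂/∂m … = 0 gives: 159·m = 463.
m = 463/159 = 2.91195.

m = 2.9119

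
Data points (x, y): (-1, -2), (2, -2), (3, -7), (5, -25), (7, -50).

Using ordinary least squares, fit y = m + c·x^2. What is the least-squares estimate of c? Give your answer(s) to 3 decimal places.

c = -1.038

Normal-equation sums: Σ1 = 5, Σx^2 = 88, Σx^2·x^2 = 3124.
Right-hand side: Σy = -86, Σx^2·y = -3148.
Determinant 5·3124 − 88² = 7876.
m = ((-86)·3124 − 88·(-3148))/7876 = 190/179; c = (5·(-3148) − 88·(-86))/7876 = -2043/1969.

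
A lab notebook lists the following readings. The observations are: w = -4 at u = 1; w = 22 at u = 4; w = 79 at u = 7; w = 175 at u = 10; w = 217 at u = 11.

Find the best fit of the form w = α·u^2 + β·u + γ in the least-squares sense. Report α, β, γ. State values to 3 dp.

α = 2.005, β = -2.132, γ = -3.236

From the data, Σu^2·u^2 = 27299, Σu^2·u = 2739, Σu^2 = 287, Σu·u = 287, Σu = 33, Σ1 = 5.
And Σu^2·w = 47976, Σu·w = 4774, Σw = 489.
MᵀM·[α, β, γ]ᵀ = Mᵀw becomes [[27299, 2739, 287]; [2739, 287, 33]; [287, 33, 5]]·[α, β, γ]ᵀ = [47976, 4774, 489]ᵀ.
Row-reducing yields α = 19729/9838, β = -20977/9838, γ = -15920/4919.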